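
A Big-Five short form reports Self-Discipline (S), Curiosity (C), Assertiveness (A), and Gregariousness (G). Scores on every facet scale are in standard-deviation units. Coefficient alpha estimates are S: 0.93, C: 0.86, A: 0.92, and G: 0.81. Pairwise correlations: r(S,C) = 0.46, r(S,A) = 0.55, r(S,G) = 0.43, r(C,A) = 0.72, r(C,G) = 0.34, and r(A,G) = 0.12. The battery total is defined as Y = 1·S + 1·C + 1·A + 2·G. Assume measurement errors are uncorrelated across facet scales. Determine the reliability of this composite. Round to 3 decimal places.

0.925

Var(Y) = 1 + 1 + 1 + 2² + 2·[0.46 + 0.55 + 2·0.43 + 0.72 + 2·0.34 + 2·0.12] = 7 + 7.02 = 14.02.
With uncorrelated errors the cross-covariances are all true-score covariance, so they carry over unchanged; only the diagonal terms shrink to ρᵢσᵢ².
True-score variance = [0.93 + 0.86 + 0.92 + 2²·0.81] + 7.02 = 5.95 + 7.02 = 12.97.
Reliability = 12.97 / 14.02 = 0.925.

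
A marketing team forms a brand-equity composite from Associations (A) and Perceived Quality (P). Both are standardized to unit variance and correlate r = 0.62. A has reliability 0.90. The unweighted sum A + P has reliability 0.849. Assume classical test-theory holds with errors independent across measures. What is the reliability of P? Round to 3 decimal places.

Var(A+P) = 2 + 2·0.62 = 3.240.
True-score variance = ρ_A + ρ_P + 2·0.62, so 0.849 = (0.90 + ρ_P + 1.24) / 3.240.
ρ_P = 0.849·3.240 − 0.90 − 1.24 = 0.611.

0.611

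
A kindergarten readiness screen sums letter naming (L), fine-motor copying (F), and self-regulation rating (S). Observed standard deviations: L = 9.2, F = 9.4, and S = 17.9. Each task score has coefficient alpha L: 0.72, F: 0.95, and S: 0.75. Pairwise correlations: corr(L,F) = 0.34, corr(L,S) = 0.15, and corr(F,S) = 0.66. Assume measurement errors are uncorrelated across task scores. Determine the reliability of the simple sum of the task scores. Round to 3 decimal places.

0.869

Var(L+F+S) = 9.2² + 9.4² + 17.9² + 2·[9.2·9.4·0.34 + 9.2·17.9·0.15 + 9.4·17.9·0.66] = 493.41 + 330.314 = 823.724.
Because errors are independent across components, Cov(Tᵢ,Tⱼ) = Cov(Xᵢ,Xⱼ); the off-diagonal part of the true-score variance is the same as above.
True-score variance = [9.2²·0.72 + 9.4²·0.95 + 17.9²·0.75] + 330.314 = 385.19 + 330.314 = 715.504.
Reliability = 715.504 / 823.724 = 0.869.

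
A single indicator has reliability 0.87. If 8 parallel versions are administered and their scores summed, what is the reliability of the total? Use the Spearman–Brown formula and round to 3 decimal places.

ρ_k = kρ / (1 + (k−1)ρ) = 8·0.87 / (1 + 7·0.87) = 6.960 / 7.090 = 0.982.

0.982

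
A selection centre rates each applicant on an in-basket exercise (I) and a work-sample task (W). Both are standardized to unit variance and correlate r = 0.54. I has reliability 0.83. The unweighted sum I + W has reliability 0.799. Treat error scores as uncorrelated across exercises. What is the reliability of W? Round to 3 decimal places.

Var(I+W) = 2 + 2·0.54 = 3.080.
True-score variance = ρ_I + ρ_W + 2·0.54, so 0.799 = (0.83 + ρ_W + 1.08) / 3.080.
ρ_W = 0.799·3.080 − 0.83 − 1.08 = 0.551.

0.551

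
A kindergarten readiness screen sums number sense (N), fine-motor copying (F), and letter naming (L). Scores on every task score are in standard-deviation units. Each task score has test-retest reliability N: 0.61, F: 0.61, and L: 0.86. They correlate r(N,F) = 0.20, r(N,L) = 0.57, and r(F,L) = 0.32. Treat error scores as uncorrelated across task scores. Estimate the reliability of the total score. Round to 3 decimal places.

0.822

Var(N+F+L) = 3 + 2·[0.20 + 0.57 + 0.32] = 3 + 2.18 = 5.18.
With uncorrelated errors the cross-covariances are all true-score covariance, so they carry over unchanged; only the diagonal terms shrink to ρᵢσᵢ².
True-score variance = [0.61 + 0.61 + 0.86] + 2.18 = 2.08 + 2.18 = 4.26.
Reliability = 4.26 / 5.18 = 0.822.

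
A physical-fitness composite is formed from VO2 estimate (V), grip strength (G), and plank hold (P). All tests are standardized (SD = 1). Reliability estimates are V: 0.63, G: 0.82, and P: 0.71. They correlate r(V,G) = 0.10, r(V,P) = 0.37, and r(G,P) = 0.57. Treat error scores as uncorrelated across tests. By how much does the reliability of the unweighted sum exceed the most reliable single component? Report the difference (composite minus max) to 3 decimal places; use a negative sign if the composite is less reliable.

Var(sum) = 3 + 2.08 = 5.08; true-score variance = 2.16 + 2.08 = 4.24; composite reliability = 0.8346.
Max component reliability = 0.8200.
Difference = 0.8346 − 0.8200 = 0.015.

0.015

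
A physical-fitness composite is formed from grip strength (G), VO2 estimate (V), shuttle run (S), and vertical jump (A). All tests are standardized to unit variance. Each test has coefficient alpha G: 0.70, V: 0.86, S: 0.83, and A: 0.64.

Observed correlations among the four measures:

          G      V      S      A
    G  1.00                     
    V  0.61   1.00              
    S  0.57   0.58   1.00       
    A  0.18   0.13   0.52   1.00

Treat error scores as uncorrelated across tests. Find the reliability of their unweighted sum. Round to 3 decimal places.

0.894

Var(G+V+S+A) = 4 + 2·[0.61 + 0.57 + 0.18 + 0.58 + 0.13 + 0.52] = 4 + 5.18 = 9.18.
Under uncorrelated errors the observed covariances equal the true-score covariances, so only the own-variance terms attenuate.
True-score variance = [0.70 + 0.86 + 0.83 + 0.64] + 5.18 = 3.03 + 5.18 = 8.21.
Reliability = 8.21 / 9.18 = 0.894.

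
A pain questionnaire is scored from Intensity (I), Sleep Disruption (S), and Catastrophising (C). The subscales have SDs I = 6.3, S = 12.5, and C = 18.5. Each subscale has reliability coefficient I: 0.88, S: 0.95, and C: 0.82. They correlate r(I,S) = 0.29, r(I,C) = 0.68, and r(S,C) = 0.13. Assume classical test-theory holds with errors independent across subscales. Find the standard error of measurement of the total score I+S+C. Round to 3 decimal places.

Var(total) = 538.19 + 264.308 = 802.498.
True-score variance = 464.01 + 264.308 = 728.318, so reliability = 0.9076.
Error variance = 802.498 − 728.318 = 74.1803; SEM = √74.1803 = 8.613.

8.613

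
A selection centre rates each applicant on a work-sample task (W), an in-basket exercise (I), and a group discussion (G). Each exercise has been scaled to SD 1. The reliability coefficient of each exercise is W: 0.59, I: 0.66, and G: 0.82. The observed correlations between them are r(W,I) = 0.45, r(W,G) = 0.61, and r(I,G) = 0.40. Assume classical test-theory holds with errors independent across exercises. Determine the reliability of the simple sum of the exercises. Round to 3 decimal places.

Var(W+I+G) = 3 + 2·[0.45 + 0.61 + 0.40] = 3 + 2.92 = 5.92.
With uncorrelated errors the cross-covariances are all true-score covariance, so they carry over unchanged; only the diagonal terms shrink to ρᵢσᵢ².
True-score variance = [0.59 + 0.66 + 0.82] + 2.92 = 2.07 + 2.92 = 4.99.
Reliability = 4.99 / 5.92 = 0.843.

0.843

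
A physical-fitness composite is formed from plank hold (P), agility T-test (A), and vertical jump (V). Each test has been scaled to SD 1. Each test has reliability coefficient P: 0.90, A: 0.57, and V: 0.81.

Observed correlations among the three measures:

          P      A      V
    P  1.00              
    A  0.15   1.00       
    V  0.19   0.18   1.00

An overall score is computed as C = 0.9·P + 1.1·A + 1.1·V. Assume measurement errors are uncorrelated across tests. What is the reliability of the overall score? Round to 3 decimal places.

Var(C) = 0.9² + 1.1² + 1.1² + 2·[0.99·0.15 + 0.99·0.19 + 1.21·0.18] = 3.23 + 1.1088 = 4.3388.
With uncorrelated errors the cross-covariances are all true-score covariance, so they carry over unchanged; only the diagonal terms shrink to ρᵢσᵢ².
True-score variance = [0.9²·0.90 + 1.1²·0.57 + 1.1²·0.81] + 1.1088 = 2.3988 + 1.1088 = 3.5076.
Reliability = 3.5076 / 4.3388 = 0.808.

0.808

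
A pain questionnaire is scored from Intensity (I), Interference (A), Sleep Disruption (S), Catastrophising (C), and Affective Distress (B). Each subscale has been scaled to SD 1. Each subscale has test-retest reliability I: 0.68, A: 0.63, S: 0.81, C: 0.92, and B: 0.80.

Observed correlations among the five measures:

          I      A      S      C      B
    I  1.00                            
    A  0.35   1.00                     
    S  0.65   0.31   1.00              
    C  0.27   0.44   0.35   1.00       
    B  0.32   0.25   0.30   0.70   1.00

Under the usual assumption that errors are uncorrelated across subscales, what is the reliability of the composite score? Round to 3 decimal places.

Var(I+A+S+C+B) = 5 + 2·[0.35 + 0.65 + 0.27 + 0.32 + 0.31 + 0.44 + 0.25 + 0.35 + 0.30 + 0.70] = 5 + 7.88 = 12.88.
Under uncorrelated errors the observed covariances equal the true-score covariances, so only the own-variance terms attenuate.
True-score variance = [0.68 + 0.63 + 0.81 + 0.92 + 0.80] + 7.88 = 3.84 + 7.88 = 11.72.
Reliability = 11.72 / 12.88 = 0.910.

0.910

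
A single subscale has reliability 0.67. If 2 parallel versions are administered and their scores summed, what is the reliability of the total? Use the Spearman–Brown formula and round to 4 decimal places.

ρ_k = kρ / (1 + (k−1)ρ) = 2·0.67 / (1 + 1·0.67) = 1.340 / 1.670 = 0.8024.

0.8024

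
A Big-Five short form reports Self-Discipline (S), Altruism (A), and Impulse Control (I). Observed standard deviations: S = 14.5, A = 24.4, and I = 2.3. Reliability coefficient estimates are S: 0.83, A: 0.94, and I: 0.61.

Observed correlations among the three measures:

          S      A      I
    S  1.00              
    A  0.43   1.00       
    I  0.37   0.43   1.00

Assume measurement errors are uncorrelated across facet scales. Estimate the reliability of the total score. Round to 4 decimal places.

0.9381

Var(S+A+I) = 14.5² + 24.4² + 2.3² + 2·[14.5·24.4·0.43 + 14.5·2.3·0.37 + 24.4·2.3·0.43] = 810.9 + 377.21 = 1188.11.
With uncorrelated errors the cross-covariances are all true-score covariance, so they carry over unchanged; only the diagonal terms shrink to ρᵢσᵢ².
True-score variance = [14.5²·0.83 + 24.4²·0.94 + 2.3²·0.61] + 377.21 = 737.373 + 377.21 = 1114.58.
Reliability = 1114.58 / 1188.11 = 0.9381.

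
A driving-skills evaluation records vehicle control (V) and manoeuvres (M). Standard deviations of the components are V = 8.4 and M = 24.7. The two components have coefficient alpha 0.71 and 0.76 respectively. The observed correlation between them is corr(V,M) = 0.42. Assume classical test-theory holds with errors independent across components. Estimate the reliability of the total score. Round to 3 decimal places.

0.805

Var(V+M) = 8.4² + 24.7² + 2·[8.4·24.7·0.42] = 680.65 + 174.283 = 854.933.
Under uncorrelated errors the observed covariances equal the true-score covariances, so only the own-variance terms attenuate.
True-score variance = [8.4²·0.71 + 24.7²·0.76] + 174.283 = 513.766 + 174.283 = 688.049.
Reliability = 688.049 / 854.933 = 0.805.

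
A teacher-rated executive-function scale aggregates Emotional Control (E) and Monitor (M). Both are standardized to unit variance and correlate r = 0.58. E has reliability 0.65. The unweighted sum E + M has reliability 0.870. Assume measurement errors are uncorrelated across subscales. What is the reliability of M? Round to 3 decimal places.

Var(E+M) = 2 + 2·0.58 = 3.160.
True-score variance = ρ_E + ρ_M + 2·0.58, so 0.870 = (0.65 + ρ_M + 1.16) / 3.160.
ρ_M = 0.870·3.160 − 0.65 − 1.16 = 0.939.

0.939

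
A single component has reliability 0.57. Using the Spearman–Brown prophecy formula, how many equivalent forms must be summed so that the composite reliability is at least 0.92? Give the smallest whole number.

9

k ≥ ρ*(1−ρ₁)/(ρ₁(1−ρ*)) = 0.92·0.43 / (0.57·0.08) = 8.675.
Smallest integer k = 9.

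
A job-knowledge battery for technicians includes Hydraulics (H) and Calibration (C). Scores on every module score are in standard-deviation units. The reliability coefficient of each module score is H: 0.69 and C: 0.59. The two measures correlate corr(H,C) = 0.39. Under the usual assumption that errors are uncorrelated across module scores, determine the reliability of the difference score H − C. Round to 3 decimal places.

0.410

Var(H−C) = 1 + 1 − 2·0.39 = 2 − 0.78 = 1.22.
Under uncorrelated errors the observed covariances equal the true-score covariances, so only the own-variance terms attenuate.
True-score variance = [0.69 + 0.59] − 0.78 = 1.28 − 0.78 = 0.5.
Reliability = 0.5 / 1.22 = 0.410.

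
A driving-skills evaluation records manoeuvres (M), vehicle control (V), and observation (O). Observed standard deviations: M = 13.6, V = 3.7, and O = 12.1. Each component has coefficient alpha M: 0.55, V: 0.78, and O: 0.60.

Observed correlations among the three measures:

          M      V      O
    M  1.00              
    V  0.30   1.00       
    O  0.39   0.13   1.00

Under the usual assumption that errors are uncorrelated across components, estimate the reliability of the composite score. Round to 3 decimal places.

Var(M+V+O) = 13.6² + 3.7² + 12.1² + 2·[13.6·3.7·0.30 + 13.6·12.1·0.39 + 3.7·12.1·0.13] = 345.06 + 170.189 = 515.249.
Because errors are independent across components, Cov(Tᵢ,Tⱼ) = Cov(Xᵢ,Xⱼ); the off-diagonal part of the true-score variance is the same as above.
True-score variance = [13.6²·0.55 + 3.7²·0.78 + 12.1²·0.60] + 170.189 = 200.252 + 170.189 = 370.441.
Reliability = 370.441 / 515.249 = 0.719.

0.719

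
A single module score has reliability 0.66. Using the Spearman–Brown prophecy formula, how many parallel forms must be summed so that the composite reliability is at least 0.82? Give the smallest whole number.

3

k ≥ ρ*(1−ρ₁)/(ρ₁(1−ρ*)) = 0.82·0.34 / (0.66·0.18) = 2.347.
Smallest integer k = 3.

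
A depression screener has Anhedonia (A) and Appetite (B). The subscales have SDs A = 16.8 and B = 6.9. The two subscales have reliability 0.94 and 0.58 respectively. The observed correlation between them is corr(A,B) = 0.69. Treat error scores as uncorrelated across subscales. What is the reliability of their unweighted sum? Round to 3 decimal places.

0.925

Var(A+B) = 16.8² + 6.9² + 2·[16.8·6.9·0.69] = 329.85 + 159.97 = 489.82.
Because errors are independent across components, Cov(Tᵢ,Tⱼ) = Cov(Xᵢ,Xⱼ); the off-diagonal part of the true-score variance is the same as above.
True-score variance = [16.8²·0.94 + 6.9²·0.58] + 159.97 = 292.919 + 159.97 = 452.889.
Reliability = 452.889 / 489.82 = 0.925.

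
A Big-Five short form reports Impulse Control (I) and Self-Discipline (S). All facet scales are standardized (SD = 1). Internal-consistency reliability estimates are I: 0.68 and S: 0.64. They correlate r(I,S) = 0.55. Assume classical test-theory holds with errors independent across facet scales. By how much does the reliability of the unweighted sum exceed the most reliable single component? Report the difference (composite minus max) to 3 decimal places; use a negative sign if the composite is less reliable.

Var(sum) = 2 + 1.1 = 3.1; true-score variance = 1.32 + 1.1 = 2.42; composite reliability = 0.7806.
Max component reliability = 0.6800.
Difference = 0.7806 − 0.6800 = 0.101.

0.101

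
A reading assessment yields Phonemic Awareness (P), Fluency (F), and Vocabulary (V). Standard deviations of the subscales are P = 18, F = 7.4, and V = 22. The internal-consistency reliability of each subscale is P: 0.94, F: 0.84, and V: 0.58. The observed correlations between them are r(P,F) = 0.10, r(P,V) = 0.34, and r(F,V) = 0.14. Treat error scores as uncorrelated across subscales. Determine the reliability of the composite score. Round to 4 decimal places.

Var(P+F+V) = 18² + 7.4² + 22² + 2·[18·7.4·0.10 + 18·22·0.34 + 7.4·22·0.14] = 862.76 + 341.504 = 1204.26.
With uncorrelated errors the cross-covariances are all true-score covariance, so they carry over unchanged; only the diagonal terms shrink to ρᵢσᵢ².
True-score variance = [18²·0.94 + 7.4²·0.84 + 22²·0.58] + 341.504 = 631.278 + 341.504 = 972.782.
Reliability = 972.782 / 1204.26 = 0.8078.

0.8078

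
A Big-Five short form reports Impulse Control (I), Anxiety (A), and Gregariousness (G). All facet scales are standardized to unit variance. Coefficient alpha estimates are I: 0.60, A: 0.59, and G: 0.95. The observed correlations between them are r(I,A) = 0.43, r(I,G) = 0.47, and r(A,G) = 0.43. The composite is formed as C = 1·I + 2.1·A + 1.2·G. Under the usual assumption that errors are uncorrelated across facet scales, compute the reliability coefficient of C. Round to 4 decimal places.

Var(C) = 1 + 2.1² + 1.2² + 2·[2.1·0.43 + 1.2·0.47 + 2.52·0.43] = 6.85 + 5.1012 = 11.9512.
Because errors are independent across components, Cov(Tᵢ,Tⱼ) = Cov(Xᵢ,Xⱼ); the off-diagonal part of the true-score variance is the same as above.
True-score variance = [0.60 + 2.1²·0.59 + 1.2²·0.95] + 5.1012 = 4.5699 + 5.1012 = 9.6711.
Reliability = 9.6711 / 11.9512 = 0.8092.

0.8092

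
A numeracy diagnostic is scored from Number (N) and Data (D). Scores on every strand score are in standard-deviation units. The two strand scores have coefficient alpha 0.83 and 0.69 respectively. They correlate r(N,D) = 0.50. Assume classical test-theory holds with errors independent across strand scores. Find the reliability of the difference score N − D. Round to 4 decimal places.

0.5200

Var(N−D) = 1 + 1 − 2·0.50 = 2 − 1 = 1.
Because errors are independent across components, Cov(Tᵢ,Tⱼ) = Cov(Xᵢ,Xⱼ); the off-diagonal part of the true-score variance is the same as above.
True-score variance = [0.83 + 0.69] − 1 = 1.52 − 1 = 0.52.
Reliability = 0.52 / 1 = 0.5200.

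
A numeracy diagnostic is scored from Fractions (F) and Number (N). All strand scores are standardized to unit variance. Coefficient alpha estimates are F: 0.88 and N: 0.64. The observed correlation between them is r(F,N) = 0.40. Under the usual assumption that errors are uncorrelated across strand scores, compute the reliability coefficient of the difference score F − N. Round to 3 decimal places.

0.600

Var(F−N) = 1 + 1 − 2·0.40 = 2 − 0.8 = 1.2.
With uncorrelated errors the cross-covariances are all true-score covariance, so they carry over unchanged; only the diagonal terms shrink to ρᵢσᵢ².
True-score variance = [0.88 + 0.64] − 0.8 = 1.52 − 0.8 = 0.72.
Reliability = 0.72 / 1.2 = 0.600.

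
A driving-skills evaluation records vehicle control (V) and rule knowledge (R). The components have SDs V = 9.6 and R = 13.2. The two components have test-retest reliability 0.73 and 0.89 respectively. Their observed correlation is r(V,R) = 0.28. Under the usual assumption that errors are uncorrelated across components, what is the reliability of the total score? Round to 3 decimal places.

0.869

Var(V+R) = 9.6² + 13.2² + 2·[9.6·13.2·0.28] = 266.4 + 70.9632 = 337.363.
Because errors are independent across components, Cov(Tᵢ,Tⱼ) = Cov(Xᵢ,Xⱼ); the off-diagonal part of the true-score variance is the same as above.
True-score variance = [9.6²·0.73 + 13.2²·0.89] + 70.9632 = 222.35 + 70.9632 = 293.314.
Reliability = 293.314 / 337.363 = 0.869.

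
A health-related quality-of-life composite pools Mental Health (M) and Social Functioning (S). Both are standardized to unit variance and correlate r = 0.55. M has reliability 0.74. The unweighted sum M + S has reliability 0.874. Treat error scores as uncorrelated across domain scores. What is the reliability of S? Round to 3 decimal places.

Var(M+S) = 2 + 2·0.55 = 3.100.
True-score variance = ρ_M + ρ_S + 2·0.55, so 0.874 = (0.74 + ρ_S + 1.10) / 3.100.
ρ_S = 0.874·3.100 − 0.74 − 1.10 = 0.869.

0.869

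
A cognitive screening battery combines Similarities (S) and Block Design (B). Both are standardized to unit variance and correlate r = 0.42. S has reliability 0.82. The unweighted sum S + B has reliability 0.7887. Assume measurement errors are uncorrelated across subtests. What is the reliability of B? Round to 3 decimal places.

0.580

Var(S+B) = 2 + 2·0.42 = 2.840.
True-score variance = ρ_S + ρ_B + 2·0.42, so 0.7887 = (0.82 + ρ_B + 0.84) / 2.840.
ρ_B = 0.7887·2.840 − 0.82 − 0.84 = 0.580.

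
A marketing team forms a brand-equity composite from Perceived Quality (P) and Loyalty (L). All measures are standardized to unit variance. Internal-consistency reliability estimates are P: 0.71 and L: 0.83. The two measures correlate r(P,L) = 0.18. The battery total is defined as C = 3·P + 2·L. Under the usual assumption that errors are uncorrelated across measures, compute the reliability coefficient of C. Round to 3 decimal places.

Var(C) = 3² + 2² + 2·[6·0.18] = 13 + 2.16 = 15.16.
With uncorrelated errors the cross-covariances are all true-score covariance, so they carry over unchanged; only the diagonal terms shrink to ρᵢσᵢ².
True-score variance = [3²·0.71 + 2²·0.83] + 2.16 = 9.71 + 2.16 = 11.87.
Reliability = 11.87 / 15.16 = 0.783.

0.783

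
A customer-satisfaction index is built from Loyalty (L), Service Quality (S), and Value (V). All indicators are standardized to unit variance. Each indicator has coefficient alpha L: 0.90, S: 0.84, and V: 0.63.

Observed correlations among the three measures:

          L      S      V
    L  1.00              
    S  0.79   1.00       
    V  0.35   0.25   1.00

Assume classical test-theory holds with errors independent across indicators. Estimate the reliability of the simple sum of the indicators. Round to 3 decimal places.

0.891

Var(L+S+V) = 3 + 2·[0.79 + 0.35 + 0.25] = 3 + 2.78 = 5.78.
Because errors are independent across components, Cov(Tᵢ,Tⱼ) = Cov(Xᵢ,Xⱼ); the off-diagonal part of the true-score variance is the same as above.
True-score variance = [0.90 + 0.84 + 0.63] + 2.78 = 2.37 + 2.78 = 5.15.
Reliability = 5.15 / 5.78 = 0.891.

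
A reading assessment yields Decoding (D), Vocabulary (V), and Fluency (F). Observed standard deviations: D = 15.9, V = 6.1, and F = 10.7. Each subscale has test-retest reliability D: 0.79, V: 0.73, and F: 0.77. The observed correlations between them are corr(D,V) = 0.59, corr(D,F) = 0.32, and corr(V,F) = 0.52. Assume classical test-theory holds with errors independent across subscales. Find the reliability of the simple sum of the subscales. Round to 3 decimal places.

Var(D+V+F) = 15.9² + 6.1² + 10.7² + 2·[15.9·6.1·0.59 + 15.9·10.7·0.32 + 6.1·10.7·0.52] = 404.51 + 291.212 = 695.722.
Under uncorrelated errors the observed covariances equal the true-score covariances, so only the own-variance terms attenuate.
True-score variance = [15.9²·0.79 + 6.1²·0.73 + 10.7²·0.77] + 291.212 = 315.041 + 291.212 = 606.253.
Reliability = 606.253 / 695.722 = 0.871.

0.871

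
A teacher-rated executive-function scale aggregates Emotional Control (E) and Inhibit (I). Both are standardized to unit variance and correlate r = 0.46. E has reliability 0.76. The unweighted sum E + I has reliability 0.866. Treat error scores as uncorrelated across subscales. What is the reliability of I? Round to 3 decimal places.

0.849

Var(E+I) = 2 + 2·0.46 = 2.920.
True-score variance = ρ_E + ρ_I + 2·0.46, so 0.866 = (0.76 + ρ_I + 0.92) / 2.920.
ρ_I = 0.866·2.920 − 0.76 − 0.92 = 0.849.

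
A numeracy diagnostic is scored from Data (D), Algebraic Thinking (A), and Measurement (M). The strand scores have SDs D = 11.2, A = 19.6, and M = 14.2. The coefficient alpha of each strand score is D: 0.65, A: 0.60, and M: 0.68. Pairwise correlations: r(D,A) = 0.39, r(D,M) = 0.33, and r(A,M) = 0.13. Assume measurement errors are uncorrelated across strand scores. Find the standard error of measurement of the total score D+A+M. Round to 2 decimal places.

Var(total) = 711.24 + 348.555 = 1059.8.
True-score variance = 449.147 + 348.555 = 797.702, so reliability = 0.7527.
Error variance = 1059.8 − 797.702 = 262.093; SEM = √262.093 = 16.19.

16.19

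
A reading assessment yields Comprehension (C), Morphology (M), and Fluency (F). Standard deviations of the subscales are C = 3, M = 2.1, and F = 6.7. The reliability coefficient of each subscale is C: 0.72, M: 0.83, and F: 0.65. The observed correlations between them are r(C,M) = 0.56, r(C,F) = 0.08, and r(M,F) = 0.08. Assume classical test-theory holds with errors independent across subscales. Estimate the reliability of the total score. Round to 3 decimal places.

Var(C+M+F) = 3² + 2.1² + 6.7² + 2·[3·2.1·0.56 + 3·6.7·0.08 + 2.1·6.7·0.08] = 58.3 + 12.5232 = 70.8232.
Under uncorrelated errors the observed covariances equal the true-score covariances, so only the own-variance terms attenuate.
True-score variance = [3²·0.72 + 2.1²·0.83 + 6.7²·0.65] + 12.5232 = 39.3188 + 12.5232 = 51.842.
Reliability = 51.842 / 70.8232 = 0.732.

0.732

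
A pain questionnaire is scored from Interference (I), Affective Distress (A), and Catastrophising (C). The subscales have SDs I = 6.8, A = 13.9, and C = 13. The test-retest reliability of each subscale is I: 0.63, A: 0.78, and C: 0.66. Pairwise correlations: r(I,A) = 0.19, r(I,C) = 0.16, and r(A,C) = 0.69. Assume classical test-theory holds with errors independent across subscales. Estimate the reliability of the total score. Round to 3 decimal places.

0.838

Var(I+A+C) = 6.8² + 13.9² + 13² + 2·[6.8·13.9·0.19 + 6.8·13·0.16 + 13.9·13·0.69] = 408.45 + 313.572 = 722.022.
With uncorrelated errors the cross-covariances are all true-score covariance, so they carry over unchanged; only the diagonal terms shrink to ρᵢσᵢ².
True-score variance = [6.8²·0.63 + 13.9²·0.78 + 13²·0.66] + 313.572 = 291.375 + 313.572 = 604.947.
Reliability = 604.947 / 722.022 = 0.838.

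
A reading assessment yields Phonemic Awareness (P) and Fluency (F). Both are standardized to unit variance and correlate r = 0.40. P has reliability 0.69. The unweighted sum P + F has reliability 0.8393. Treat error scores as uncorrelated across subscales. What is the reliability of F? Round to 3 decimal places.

0.860

Var(P+F) = 2 + 2·0.40 = 2.800.
True-score variance = ρ_P + ρ_F + 2·0.40, so 0.8393 = (0.69 + ρ_F + 0.80) / 2.800.
ρ_F = 0.8393·2.800 − 0.69 − 0.80 = 0.860.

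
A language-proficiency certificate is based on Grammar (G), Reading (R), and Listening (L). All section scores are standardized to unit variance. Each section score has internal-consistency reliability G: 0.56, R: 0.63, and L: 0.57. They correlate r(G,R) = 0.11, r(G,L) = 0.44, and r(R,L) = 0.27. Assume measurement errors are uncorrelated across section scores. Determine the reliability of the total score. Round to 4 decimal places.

Var(G+R+L) = 3 + 2·[0.11 + 0.44 + 0.27] = 3 + 1.64 = 4.64.
With uncorrelated errors the cross-covariances are all true-score covariance, so they carry over unchanged; only the diagonal terms shrink to ρᵢσᵢ².
True-score variance = [0.56 + 0.63 + 0.57] + 1.64 = 1.76 + 1.64 = 3.4.
Reliability = 3.4 / 4.64 = 0.7328.

0.7328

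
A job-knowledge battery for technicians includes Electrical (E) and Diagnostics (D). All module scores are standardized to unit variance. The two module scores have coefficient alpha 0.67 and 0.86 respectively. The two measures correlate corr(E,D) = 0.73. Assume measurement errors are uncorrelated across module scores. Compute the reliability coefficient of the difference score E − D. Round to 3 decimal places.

Var(E−D) = 1 + 1 − 2·0.73 = 2 − 1.46 = 0.54.
With uncorrelated errors the cross-covariances are all true-score covariance, so they carry over unchanged; only the diagonal terms shrink to ρᵢσᵢ².
True-score variance = [0.67 + 0.86] − 1.46 = 1.53 − 1.46 = 0.07.
Reliability = 0.07 / 0.54 = 0.130.

0.130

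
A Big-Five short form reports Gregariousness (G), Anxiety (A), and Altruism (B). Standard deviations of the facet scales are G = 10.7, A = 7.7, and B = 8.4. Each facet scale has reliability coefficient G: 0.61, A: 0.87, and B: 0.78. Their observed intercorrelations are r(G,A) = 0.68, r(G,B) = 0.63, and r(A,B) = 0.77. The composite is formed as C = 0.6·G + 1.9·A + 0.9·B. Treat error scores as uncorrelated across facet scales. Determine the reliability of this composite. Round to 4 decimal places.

0.9159

Var(C) = 0.6²·10.7² + 1.9²·7.7² + 0.9²·8.4² + 2·[1.14·10.7·7.7·0.68 + 0.54·10.7·8.4·0.63 + 1.71·7.7·8.4·0.77] = 312.407 + 359.22 = 671.627.
Because errors are independent across components, Cov(Tᵢ,Tⱼ) = Cov(Xᵢ,Xⱼ); the off-diagonal part of the true-score variance is the same as above.
True-score variance = [0.6²·10.7²·0.61 + 1.9²·7.7²·0.87 + 0.9²·8.4²·0.78] + 359.22 = 255.934 + 359.22 = 615.154.
Reliability = 615.154 / 671.627 = 0.9159.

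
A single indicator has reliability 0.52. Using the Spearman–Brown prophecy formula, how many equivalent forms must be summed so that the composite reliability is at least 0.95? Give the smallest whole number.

k ≥ ρ*(1−ρ₁)/(ρ₁(1−ρ*)) = 0.95·0.48 / (0.52·0.05) = 17.538.
Smallest integer k = 18.

18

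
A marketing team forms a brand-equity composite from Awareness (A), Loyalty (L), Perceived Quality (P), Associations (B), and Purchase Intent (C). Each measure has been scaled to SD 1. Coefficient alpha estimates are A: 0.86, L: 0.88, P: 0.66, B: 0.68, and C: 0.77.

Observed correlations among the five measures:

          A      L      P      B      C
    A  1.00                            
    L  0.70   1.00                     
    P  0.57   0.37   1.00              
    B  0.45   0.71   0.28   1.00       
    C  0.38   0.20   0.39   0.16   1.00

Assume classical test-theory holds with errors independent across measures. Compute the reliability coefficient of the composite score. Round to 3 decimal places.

0.914

Var(A+L+P+B+C) = 5 + 2·[0.70 + 0.57 + 0.45 + 0.38 + 0.37 + 0.71 + 0.20 + 0.28 + 0.39 + 0.16] = 5 + 8.42 = 13.42.
Under uncorrelated errors the observed covariances equal the true-score covariances, so only the own-variance terms attenuate.
True-score variance = [0.86 + 0.88 + 0.66 + 0.68 + 0.77] + 8.42 = 3.85 + 8.42 = 12.27.
Reliability = 12.27 / 13.42 = 0.914.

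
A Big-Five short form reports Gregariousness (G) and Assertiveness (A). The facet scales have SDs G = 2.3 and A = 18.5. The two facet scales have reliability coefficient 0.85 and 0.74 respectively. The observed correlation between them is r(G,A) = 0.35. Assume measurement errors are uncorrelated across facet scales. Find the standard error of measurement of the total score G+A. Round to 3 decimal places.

Var(total) = 347.54 + 29.785 = 377.325.
True-score variance = 257.762 + 29.785 = 287.547, so reliability = 0.7621.
Error variance = 377.325 − 287.547 = 89.7785; SEM = √89.7785 = 9.475.

9.475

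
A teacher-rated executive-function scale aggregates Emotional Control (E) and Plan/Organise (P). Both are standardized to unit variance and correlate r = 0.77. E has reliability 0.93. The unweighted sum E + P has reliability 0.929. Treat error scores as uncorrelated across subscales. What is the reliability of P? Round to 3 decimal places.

0.819

Var(E+P) = 2 + 2·0.77 = 3.540.
True-score variance = ρ_E + ρ_P + 2·0.77, so 0.929 = (0.93 + ρ_P + 1.54) / 3.540.
ρ_P = 0.929·3.540 − 0.93 − 1.54 = 0.819.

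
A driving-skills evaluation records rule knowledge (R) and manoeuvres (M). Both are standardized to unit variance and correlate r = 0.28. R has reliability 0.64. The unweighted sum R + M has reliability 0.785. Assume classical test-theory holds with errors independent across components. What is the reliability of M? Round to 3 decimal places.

0.810

Var(R+M) = 2 + 2·0.28 = 2.560.
True-score variance = ρ_R + ρ_M + 2·0.28, so 0.785 = (0.64 + ρ_M + 0.56) / 2.560.
ρ_M = 0.785·2.560 − 0.64 − 0.56 = 0.810.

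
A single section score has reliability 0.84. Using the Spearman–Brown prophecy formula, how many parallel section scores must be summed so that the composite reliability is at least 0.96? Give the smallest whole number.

k ≥ ρ*(1−ρ₁)/(ρ₁(1−ρ*)) = 0.96·0.16 / (0.84·0.04) = 4.571.
Smallest integer k = 5.

5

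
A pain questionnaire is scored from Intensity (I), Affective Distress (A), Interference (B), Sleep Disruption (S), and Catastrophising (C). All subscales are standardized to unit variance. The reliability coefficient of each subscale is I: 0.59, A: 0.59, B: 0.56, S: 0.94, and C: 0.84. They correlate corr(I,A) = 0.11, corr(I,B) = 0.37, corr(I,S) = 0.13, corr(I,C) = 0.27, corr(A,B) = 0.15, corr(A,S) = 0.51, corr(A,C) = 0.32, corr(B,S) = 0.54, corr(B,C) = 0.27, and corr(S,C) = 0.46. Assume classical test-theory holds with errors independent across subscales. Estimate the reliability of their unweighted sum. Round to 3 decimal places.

0.869

Var(I+A+B+S+C) = 5 + 2·[0.11 + 0.37 + 0.13 + 0.27 + 0.15 + 0.51 + 0.32 + 0.54 + 0.27 + 0.46] = 5 + 6.26 = 11.26.
With uncorrelated errors the cross-covariances are all true-score covariance, so they carry over unchanged; only the diagonal terms shrink to ρᵢσᵢ².
True-score variance = [0.59 + 0.59 + 0.56 + 0.94 + 0.84] + 6.26 = 3.52 + 6.26 = 9.78.
Reliability = 9.78 / 11.26 = 0.869.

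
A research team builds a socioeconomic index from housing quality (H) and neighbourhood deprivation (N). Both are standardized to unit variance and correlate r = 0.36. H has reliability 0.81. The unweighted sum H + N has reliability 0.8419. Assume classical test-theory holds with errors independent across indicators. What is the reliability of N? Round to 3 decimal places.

Var(H+N) = 2 + 2·0.36 = 2.720.
True-score variance = ρ_H + ρ_N + 2·0.36, so 0.8419 = (0.81 + ρ_N + 0.72) / 2.720.
ρ_N = 0.8419·2.720 − 0.81 − 0.72 = 0.760.

0.760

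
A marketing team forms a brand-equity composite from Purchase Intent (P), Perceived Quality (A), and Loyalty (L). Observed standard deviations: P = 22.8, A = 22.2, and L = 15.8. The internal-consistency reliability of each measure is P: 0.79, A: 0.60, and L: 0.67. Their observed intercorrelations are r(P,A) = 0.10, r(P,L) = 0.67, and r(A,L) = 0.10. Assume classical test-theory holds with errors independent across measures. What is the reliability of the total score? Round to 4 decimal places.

Var(P+A+L) = 22.8² + 22.2² + 15.8² + 2·[22.8·22.2·0.10 + 22.8·15.8·0.67 + 22.2·15.8·0.10] = 1262.32 + 654.106 = 1916.43.
Because errors are independent across components, Cov(Tᵢ,Tⱼ) = Cov(Xᵢ,Xⱼ); the off-diagonal part of the true-score variance is the same as above.
True-score variance = [22.8²·0.79 + 22.2²·0.60 + 15.8²·0.67] + 654.106 = 873.636 + 654.106 = 1527.74.
Reliability = 1527.74 / 1916.43 = 0.7972.

0.7972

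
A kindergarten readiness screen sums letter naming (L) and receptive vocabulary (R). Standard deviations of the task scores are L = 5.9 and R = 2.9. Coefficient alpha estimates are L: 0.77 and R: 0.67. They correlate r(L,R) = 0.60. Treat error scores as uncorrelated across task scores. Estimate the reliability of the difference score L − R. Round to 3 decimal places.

Var(L−R) = 5.9² + 2.9² − 2·5.9·2.9·0.60 = 43.22 − 20.532 = 22.688.
With uncorrelated errors the cross-covariances are all true-score covariance, so they carry over unchanged; only the diagonal terms shrink to ρᵢσᵢ².
True-score variance = [5.9²·0.77 + 2.9²·0.67] − 20.532 = 32.4384 − 20.532 = 11.9064.
Reliability = 11.9064 / 22.688 = 0.525.

0.525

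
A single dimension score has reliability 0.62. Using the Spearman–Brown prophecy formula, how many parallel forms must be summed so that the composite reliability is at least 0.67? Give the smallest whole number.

2

k ≥ ρ*(1−ρ₁)/(ρ₁(1−ρ*)) = 0.67·0.38 / (0.62·0.33) = 1.244.
Smallest integer k = 2.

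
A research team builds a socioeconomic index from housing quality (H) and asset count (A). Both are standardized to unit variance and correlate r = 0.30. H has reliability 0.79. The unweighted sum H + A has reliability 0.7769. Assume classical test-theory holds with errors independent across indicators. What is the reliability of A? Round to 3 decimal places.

Var(H+A) = 2 + 2·0.30 = 2.600.
True-score variance = ρ_H + ρ_A + 2·0.30, so 0.7769 = (0.79 + ρ_A + 0.60) / 2.600.
ρ_A = 0.7769·2.600 − 0.79 − 0.60 = 0.630.

0.630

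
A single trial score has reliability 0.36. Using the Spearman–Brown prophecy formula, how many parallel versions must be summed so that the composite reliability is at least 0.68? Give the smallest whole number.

4

k ≥ ρ*(1−ρ₁)/(ρ₁(1−ρ*)) = 0.68·0.64 / (0.36·0.32) = 3.778.
Smallest integer k = 4.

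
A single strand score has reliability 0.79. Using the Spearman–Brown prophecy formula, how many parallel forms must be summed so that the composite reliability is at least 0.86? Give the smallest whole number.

k ≥ ρ*(1−ρ₁)/(ρ₁(1−ρ*)) = 0.86·0.21 / (0.79·0.14) = 1.633.
Smallest integer k = 2.

2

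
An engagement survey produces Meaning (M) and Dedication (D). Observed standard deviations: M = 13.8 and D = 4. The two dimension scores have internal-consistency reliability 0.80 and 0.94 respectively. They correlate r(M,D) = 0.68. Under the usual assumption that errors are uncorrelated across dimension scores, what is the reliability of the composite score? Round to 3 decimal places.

Var(M+D) = 13.8² + 4² + 2·[13.8·4·0.68] = 206.44 + 75.072 = 281.512.
With uncorrelated errors the cross-covariances are all true-score covariance, so they carry over unchanged; only the diagonal terms shrink to ρᵢσᵢ².
True-score variance = [13.8²·0.80 + 4²·0.94] + 75.072 = 167.392 + 75.072 = 242.464.
Reliability = 242.464 / 281.512 = 0.861.

0.861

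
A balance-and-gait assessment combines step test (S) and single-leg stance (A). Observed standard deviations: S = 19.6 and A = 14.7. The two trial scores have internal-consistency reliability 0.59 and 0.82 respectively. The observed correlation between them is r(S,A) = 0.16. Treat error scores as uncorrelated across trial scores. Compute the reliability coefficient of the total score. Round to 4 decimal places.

Var(S+A) = 19.6² + 14.7² + 2·[19.6·14.7·0.16] = 600.25 + 92.1984 = 692.448.
Under uncorrelated errors the observed covariances equal the true-score covariances, so only the own-variance terms attenuate.
True-score variance = [19.6²·0.59 + 14.7²·0.82] + 92.1984 = 403.848 + 92.1984 = 496.047.
Reliability = 496.047 / 692.448 = 0.7164.

0.7164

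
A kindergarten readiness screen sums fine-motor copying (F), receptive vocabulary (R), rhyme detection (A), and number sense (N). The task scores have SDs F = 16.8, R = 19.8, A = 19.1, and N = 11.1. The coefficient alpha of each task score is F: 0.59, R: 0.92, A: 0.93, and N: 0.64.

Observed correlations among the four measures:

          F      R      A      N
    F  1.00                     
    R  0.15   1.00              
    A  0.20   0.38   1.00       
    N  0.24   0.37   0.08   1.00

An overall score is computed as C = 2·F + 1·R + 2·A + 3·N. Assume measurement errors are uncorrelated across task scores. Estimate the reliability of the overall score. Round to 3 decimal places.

Var(C) = 2²·16.8² + 19.8² + 2²·19.1² + 3²·11.1² + 2·[2·16.8·19.8·0.15 + 4·16.8·19.1·0.20 + 6·16.8·11.1·0.24 + 2·19.8·19.1·0.38 + 3·19.8·11.1·0.37 + 6·19.1·11.1·0.08] = 4089.13 + 2516.33 = 6605.46.
Because errors are independent across components, Cov(Tᵢ,Tⱼ) = Cov(Xᵢ,Xⱼ); the off-diagonal part of the true-score variance is the same as above.
True-score variance = [2²·16.8²·0.59 + 19.8²·0.92 + 2²·19.1²·0.93 + 3²·11.1²·0.64] + 2516.33 = 3093.55 + 2516.33 = 5609.88.
Reliability = 5609.88 / 6605.46 = 0.849.

0.849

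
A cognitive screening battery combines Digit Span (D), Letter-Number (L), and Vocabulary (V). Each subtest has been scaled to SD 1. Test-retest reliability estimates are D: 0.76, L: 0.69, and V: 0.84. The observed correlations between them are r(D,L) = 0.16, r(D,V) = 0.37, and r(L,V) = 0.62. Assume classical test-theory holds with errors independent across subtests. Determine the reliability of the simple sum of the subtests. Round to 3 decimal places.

Var(D+L+V) = 3 + 2·[0.16 + 0.37 + 0.62] = 3 + 2.3 = 5.3.
Under uncorrelated errors the observed covariances equal the true-score covariances, so only the own-variance terms attenuate.
True-score variance = [0.76 + 0.69 + 0.84] + 2.3 = 2.29 + 2.3 = 4.59.
Reliability = 4.59 / 5.3 = 0.866.

0.866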